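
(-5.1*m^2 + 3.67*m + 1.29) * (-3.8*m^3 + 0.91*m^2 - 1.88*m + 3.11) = 19.38*m^5 - 18.587*m^4 + 8.0257*m^3 - 21.5867*m^2 + 8.9885*m + 4.0119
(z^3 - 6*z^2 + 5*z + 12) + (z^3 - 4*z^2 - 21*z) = 2*z^3 - 10*z^2 - 16*z + 12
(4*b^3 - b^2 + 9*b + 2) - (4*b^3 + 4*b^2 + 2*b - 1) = -5*b^2 + 7*b + 3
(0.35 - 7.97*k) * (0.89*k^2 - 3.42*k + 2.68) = -7.0933*k^3 + 27.5689*k^2 - 22.5566*k + 0.938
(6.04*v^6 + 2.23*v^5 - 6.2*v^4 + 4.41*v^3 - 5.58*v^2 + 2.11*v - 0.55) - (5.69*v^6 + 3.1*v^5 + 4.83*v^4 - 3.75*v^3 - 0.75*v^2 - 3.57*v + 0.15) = 0.35*v^6 - 0.87*v^5 - 11.03*v^4 + 8.16*v^3 - 4.83*v^2 + 5.68*v - 0.7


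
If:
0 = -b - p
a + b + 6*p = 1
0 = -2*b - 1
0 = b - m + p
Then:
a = -3/2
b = -1/2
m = 0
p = 1/2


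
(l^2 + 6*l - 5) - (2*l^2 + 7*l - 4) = -l^2 - l - 1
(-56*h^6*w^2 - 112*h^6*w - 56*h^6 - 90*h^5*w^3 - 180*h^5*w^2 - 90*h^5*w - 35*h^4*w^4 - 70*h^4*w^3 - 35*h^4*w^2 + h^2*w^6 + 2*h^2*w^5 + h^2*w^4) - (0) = -56*h^6*w^2 - 112*h^6*w - 56*h^6 - 90*h^5*w^3 - 180*h^5*w^2 - 90*h^5*w - 35*h^4*w^4 - 70*h^4*w^3 - 35*h^4*w^2 + h^2*w^6 + 2*h^2*w^5 + h^2*w^4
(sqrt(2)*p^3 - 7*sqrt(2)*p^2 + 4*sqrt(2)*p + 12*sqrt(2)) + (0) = sqrt(2)*p^3 - 7*sqrt(2)*p^2 + 4*sqrt(2)*p + 12*sqrt(2)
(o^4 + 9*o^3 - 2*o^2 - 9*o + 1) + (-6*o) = o^4 + 9*o^3 - 2*o^2 - 15*o + 1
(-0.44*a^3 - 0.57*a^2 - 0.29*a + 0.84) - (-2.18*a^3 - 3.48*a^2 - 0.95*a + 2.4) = 1.74*a^3 + 2.91*a^2 + 0.66*a - 1.56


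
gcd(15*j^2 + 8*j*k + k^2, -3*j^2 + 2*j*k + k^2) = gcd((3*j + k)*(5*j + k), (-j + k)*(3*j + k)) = 3*j + k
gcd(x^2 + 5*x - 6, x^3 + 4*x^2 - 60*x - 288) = x + 6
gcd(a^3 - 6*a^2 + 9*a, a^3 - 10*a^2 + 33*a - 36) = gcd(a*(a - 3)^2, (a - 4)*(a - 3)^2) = a^2 - 6*a + 9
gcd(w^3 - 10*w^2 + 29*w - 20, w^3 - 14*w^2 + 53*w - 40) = w^2 - 6*w + 5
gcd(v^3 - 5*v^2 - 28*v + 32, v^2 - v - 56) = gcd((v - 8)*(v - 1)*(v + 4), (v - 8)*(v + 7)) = v - 8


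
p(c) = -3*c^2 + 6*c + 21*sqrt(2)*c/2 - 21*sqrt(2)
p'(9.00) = -33.15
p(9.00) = -85.06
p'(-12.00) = 92.85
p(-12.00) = -711.89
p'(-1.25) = 28.35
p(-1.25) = -60.45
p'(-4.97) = 50.67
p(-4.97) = -207.42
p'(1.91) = 9.39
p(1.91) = -0.82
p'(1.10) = 14.25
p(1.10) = -10.39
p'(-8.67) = 72.87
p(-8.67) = -435.97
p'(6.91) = -20.61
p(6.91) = -28.87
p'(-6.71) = 61.11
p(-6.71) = -304.67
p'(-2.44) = 35.49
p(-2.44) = -98.43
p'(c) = -6*c + 6 + 21*sqrt(2)/2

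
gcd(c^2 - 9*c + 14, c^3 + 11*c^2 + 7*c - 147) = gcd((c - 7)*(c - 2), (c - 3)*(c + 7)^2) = 1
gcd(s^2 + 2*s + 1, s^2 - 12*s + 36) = 1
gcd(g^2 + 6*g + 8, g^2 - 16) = g + 4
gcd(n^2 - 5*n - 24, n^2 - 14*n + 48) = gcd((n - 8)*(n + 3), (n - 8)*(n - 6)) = n - 8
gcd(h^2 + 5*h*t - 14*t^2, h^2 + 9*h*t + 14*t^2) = h + 7*t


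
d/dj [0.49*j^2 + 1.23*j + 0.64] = 0.98*j + 1.23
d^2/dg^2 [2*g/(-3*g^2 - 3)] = 4*g*(3 - g^2)/(3*(g^2 + 1)^3)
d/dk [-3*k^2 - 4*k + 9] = -6*k - 4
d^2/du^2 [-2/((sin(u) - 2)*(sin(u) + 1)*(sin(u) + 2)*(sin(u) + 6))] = 2*(16*sin(u)^7 + 145*sin(u)^6 + 300*sin(u)^5 - 328*sin(u)^4 - 288*sin(u)^3 + 1520*sin(u)^2 + 320*sin(u) - 1664)/((sin(u) - 2)^3*(sin(u) + 1)^2*(sin(u) + 2)^3*(sin(u) + 6)^3)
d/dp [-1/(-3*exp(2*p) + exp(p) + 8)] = (1 - 6*exp(p))*exp(p)/(-3*exp(2*p) + exp(p) + 8)^2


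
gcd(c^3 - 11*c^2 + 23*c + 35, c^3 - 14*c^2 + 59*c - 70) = c^2 - 12*c + 35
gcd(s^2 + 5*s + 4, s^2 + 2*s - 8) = s + 4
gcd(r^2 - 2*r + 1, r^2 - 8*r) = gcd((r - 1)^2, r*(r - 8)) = 1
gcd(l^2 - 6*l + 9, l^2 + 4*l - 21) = l - 3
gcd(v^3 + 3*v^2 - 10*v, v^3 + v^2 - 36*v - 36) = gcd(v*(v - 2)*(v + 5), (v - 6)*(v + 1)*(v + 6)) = 1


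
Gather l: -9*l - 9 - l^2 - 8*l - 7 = -l^2 - 17*l - 16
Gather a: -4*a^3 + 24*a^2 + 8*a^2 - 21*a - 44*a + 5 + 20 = -4*a^3 + 32*a^2 - 65*a + 25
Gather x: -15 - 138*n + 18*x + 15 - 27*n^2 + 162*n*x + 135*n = -27*n^2 - 3*n + x*(162*n + 18)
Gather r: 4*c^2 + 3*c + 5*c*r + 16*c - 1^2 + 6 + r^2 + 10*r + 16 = 4*c^2 + 19*c + r^2 + r*(5*c + 10) + 21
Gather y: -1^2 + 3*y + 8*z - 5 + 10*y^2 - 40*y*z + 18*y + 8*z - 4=10*y^2 + y*(21 - 40*z) + 16*z - 10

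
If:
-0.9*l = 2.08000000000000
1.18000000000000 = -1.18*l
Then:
No Solution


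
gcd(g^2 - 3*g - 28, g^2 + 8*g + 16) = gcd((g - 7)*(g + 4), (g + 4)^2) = g + 4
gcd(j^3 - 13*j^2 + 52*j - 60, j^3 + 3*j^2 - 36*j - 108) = j - 6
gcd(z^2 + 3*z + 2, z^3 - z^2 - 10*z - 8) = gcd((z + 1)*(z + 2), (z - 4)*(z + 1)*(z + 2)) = z^2 + 3*z + 2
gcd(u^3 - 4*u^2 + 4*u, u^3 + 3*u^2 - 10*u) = u^2 - 2*u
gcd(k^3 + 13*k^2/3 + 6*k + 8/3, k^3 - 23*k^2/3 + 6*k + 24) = k + 4/3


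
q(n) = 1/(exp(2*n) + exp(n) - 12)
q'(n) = (-2*exp(2*n) - exp(n))/(exp(2*n) + exp(n) - 12)^2 = (-2*exp(n) - 1)*exp(n)/(exp(2*n) + exp(n) - 12)^2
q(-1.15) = -0.09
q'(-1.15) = -0.00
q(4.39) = 0.00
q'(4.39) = -0.00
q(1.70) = 0.04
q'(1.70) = -0.12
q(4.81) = 0.00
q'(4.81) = -0.00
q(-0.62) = -0.09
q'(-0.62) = -0.01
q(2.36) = 0.01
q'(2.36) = -0.02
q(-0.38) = -0.09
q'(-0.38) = -0.01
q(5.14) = 0.00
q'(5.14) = -0.00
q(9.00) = 0.00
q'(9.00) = 0.00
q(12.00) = 0.00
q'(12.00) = 0.00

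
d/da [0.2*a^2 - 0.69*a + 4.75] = 0.4*a - 0.69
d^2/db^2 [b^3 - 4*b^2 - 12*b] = 6*b - 8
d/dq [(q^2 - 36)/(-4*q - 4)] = (q^2 - 2*q*(q + 1) - 36)/(4*(q + 1)^2)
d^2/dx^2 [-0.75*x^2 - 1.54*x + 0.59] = -1.50000000000000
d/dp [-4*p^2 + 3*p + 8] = 3 - 8*p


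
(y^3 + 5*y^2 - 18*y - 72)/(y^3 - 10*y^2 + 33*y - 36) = (y^2 + 9*y + 18)/(y^2 - 6*y + 9)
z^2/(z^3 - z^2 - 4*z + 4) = z^2/(z^3 - z^2 - 4*z + 4)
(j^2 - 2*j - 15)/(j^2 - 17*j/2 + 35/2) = 2*(j + 3)/(2*j - 7)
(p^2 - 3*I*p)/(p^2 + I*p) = (p - 3*I)/(p + I)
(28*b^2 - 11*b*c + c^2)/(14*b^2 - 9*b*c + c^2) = (4*b - c)/(2*b - c)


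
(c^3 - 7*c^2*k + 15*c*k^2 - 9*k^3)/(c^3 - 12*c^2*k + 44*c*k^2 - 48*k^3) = (c^3 - 7*c^2*k + 15*c*k^2 - 9*k^3)/(c^3 - 12*c^2*k + 44*c*k^2 - 48*k^3)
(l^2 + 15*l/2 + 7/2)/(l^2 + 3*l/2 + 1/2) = (l + 7)/(l + 1)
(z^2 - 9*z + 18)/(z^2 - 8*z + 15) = (z - 6)/(z - 5)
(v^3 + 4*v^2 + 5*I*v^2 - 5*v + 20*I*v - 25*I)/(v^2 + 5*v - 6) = (v^2 + 5*v*(1 + I) + 25*I)/(v + 6)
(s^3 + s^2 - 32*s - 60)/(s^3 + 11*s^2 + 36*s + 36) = (s^2 - s - 30)/(s^2 + 9*s + 18)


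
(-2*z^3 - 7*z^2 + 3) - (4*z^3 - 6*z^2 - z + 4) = -6*z^3 - z^2 + z - 1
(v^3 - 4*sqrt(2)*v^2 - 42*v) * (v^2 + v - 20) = v^5 - 4*sqrt(2)*v^4 + v^4 - 62*v^3 - 4*sqrt(2)*v^3 - 42*v^2 + 80*sqrt(2)*v^2 + 840*v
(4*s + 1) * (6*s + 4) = 24*s^2 + 22*s + 4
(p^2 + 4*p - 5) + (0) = p^2 + 4*p - 5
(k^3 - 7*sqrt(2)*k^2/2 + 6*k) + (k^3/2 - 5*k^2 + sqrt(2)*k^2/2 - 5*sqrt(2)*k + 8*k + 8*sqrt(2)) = 3*k^3/2 - 5*k^2 - 3*sqrt(2)*k^2 - 5*sqrt(2)*k + 14*k + 8*sqrt(2)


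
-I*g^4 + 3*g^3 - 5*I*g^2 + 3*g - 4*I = (g - I)^2*(g + 4*I)*(-I*g + 1)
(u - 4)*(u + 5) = u^2 + u - 20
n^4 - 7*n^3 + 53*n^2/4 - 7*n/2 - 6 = (n - 4)*(n - 2)*(n - 3/2)*(n + 1/2)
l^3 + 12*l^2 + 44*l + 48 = (l + 2)*(l + 4)*(l + 6)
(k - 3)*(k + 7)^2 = k^3 + 11*k^2 + 7*k - 147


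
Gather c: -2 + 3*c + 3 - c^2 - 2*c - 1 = -c^2 + c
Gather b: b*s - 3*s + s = b*s - 2*s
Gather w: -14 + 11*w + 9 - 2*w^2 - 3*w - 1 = -2*w^2 + 8*w - 6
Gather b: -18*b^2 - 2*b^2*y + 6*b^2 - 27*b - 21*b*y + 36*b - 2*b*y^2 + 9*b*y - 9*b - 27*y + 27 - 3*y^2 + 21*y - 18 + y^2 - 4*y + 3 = b^2*(-2*y - 12) + b*(-2*y^2 - 12*y) - 2*y^2 - 10*y + 12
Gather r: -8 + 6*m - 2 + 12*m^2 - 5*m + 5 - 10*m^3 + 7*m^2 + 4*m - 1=-10*m^3 + 19*m^2 + 5*m - 6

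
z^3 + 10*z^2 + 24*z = z*(z + 4)*(z + 6)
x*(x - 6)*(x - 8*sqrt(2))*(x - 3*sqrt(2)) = x^4 - 11*sqrt(2)*x^3 - 6*x^3 + 48*x^2 + 66*sqrt(2)*x^2 - 288*x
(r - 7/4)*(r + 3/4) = r^2 - r - 21/16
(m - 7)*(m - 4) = m^2 - 11*m + 28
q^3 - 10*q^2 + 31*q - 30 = (q - 5)*(q - 3)*(q - 2)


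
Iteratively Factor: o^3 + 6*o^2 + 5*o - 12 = (o + 4)*(o^2 + 2*o - 3) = (o + 3)*(o + 4)*(o - 1)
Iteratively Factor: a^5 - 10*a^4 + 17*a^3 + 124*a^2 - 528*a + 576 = (a - 4)*(a^4 - 6*a^3 - 7*a^2 + 96*a - 144) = (a - 4)^2*(a^3 - 2*a^2 - 15*a + 36) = (a - 4)^2*(a - 3)*(a^2 + a - 12) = (a - 4)^2*(a - 3)^2*(a + 4)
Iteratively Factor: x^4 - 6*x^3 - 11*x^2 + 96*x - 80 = (x - 5)*(x^3 - x^2 - 16*x + 16) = (x - 5)*(x - 1)*(x^2 - 16) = (x - 5)*(x - 4)*(x - 1)*(x + 4)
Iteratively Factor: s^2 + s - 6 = (s - 2)*(s + 3)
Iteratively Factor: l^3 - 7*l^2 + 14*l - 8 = (l - 4)*(l^2 - 3*l + 2) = (l - 4)*(l - 1)*(l - 2)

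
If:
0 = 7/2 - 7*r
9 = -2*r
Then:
No Solution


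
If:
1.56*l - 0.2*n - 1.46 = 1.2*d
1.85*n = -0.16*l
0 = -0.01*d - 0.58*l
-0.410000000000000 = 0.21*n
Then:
No Solution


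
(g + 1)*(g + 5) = g^2 + 6*g + 5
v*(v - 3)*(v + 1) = v^3 - 2*v^2 - 3*v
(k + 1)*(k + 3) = k^2 + 4*k + 3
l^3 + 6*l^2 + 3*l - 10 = (l - 1)*(l + 2)*(l + 5)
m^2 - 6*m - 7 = (m - 7)*(m + 1)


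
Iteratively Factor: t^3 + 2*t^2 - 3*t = (t + 3)*(t^2 - t) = (t - 1)*(t + 3)*(t)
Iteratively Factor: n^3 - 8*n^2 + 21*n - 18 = (n - 3)*(n^2 - 5*n + 6) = (n - 3)^2*(n - 2)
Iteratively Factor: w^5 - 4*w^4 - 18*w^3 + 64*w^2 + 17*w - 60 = (w - 3)*(w^4 - w^3 - 21*w^2 + w + 20) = (w - 3)*(w + 4)*(w^3 - 5*w^2 - w + 5) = (w - 3)*(w - 1)*(w + 4)*(w^2 - 4*w - 5) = (w - 3)*(w - 1)*(w + 1)*(w + 4)*(w - 5)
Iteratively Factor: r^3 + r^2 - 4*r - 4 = (r - 2)*(r^2 + 3*r + 2) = (r - 2)*(r + 1)*(r + 2)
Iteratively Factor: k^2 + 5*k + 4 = (k + 4)*(k + 1)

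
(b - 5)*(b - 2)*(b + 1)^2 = b^4 - 5*b^3 - 3*b^2 + 13*b + 10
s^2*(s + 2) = s^3 + 2*s^2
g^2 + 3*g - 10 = (g - 2)*(g + 5)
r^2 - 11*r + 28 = (r - 7)*(r - 4)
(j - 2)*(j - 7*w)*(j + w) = j^3 - 6*j^2*w - 2*j^2 - 7*j*w^2 + 12*j*w + 14*w^2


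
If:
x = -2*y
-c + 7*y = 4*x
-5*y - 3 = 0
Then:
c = -9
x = 6/5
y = -3/5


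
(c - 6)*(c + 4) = c^2 - 2*c - 24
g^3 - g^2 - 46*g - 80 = (g - 8)*(g + 2)*(g + 5)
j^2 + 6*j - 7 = (j - 1)*(j + 7)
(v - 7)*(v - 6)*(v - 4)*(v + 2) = v^4 - 15*v^3 + 60*v^2 + 20*v - 336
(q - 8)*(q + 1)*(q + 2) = q^3 - 5*q^2 - 22*q - 16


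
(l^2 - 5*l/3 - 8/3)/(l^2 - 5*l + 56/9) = 3*(l + 1)/(3*l - 7)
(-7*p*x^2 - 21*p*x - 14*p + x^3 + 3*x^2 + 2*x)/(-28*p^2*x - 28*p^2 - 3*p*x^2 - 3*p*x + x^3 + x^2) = (x + 2)/(4*p + x)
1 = 1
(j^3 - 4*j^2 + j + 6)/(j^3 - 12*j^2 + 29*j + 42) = (j^2 - 5*j + 6)/(j^2 - 13*j + 42)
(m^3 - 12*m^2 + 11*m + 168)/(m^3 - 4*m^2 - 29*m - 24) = (m - 7)/(m + 1)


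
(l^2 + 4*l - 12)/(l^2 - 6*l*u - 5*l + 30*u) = (l^2 + 4*l - 12)/(l^2 - 6*l*u - 5*l + 30*u)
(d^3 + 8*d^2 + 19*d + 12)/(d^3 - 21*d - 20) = (d + 3)/(d - 5)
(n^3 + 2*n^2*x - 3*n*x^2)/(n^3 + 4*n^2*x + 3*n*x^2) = (n - x)/(n + x)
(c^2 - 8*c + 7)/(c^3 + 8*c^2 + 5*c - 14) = (c - 7)/(c^2 + 9*c + 14)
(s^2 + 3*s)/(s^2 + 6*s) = (s + 3)/(s + 6)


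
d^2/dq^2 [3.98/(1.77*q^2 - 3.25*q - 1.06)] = (24.937884*q^2 - 45.7899*q - 3.98*(3.54*q - 3.25)*(7.08*q - 6.5) - 14.934552)/(-1.77*q^2 + 3.25*q + 1.06)^3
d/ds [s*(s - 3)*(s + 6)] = 3*s^2 + 6*s - 18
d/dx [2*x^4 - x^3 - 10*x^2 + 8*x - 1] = 8*x^3 - 3*x^2 - 20*x + 8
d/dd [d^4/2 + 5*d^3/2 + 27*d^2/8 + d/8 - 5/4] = 2*d^3 + 15*d^2/2 + 27*d/4 + 1/8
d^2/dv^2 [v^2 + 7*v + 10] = 2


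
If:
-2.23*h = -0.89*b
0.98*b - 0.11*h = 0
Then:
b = 0.00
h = 0.00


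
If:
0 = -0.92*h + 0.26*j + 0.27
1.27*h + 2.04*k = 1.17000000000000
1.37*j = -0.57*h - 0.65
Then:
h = 0.14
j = -0.53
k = 0.48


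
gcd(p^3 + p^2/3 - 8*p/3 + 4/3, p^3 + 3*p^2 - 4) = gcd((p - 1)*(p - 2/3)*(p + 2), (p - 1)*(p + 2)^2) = p^2 + p - 2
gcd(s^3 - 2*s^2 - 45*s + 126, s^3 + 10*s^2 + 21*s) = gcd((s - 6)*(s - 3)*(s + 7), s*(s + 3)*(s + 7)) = s + 7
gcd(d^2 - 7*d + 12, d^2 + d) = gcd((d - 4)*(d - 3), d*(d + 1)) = 1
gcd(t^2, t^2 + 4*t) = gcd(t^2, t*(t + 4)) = t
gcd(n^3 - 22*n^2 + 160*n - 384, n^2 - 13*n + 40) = n - 8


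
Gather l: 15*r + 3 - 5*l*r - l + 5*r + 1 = l*(-5*r - 1) + 20*r + 4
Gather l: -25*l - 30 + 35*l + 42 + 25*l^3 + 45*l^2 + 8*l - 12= 25*l^3 + 45*l^2 + 18*l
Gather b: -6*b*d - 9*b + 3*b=b*(-6*d - 6)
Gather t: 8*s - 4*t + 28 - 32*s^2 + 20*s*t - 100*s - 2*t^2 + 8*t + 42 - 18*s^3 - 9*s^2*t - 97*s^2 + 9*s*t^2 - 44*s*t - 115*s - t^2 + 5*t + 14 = -18*s^3 - 129*s^2 - 207*s + t^2*(9*s - 3) + t*(-9*s^2 - 24*s + 9) + 84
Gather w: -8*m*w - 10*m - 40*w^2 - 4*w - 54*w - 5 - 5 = -10*m - 40*w^2 + w*(-8*m - 58) - 10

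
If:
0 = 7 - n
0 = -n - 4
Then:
No Solution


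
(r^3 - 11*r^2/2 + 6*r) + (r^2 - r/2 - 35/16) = r^3 - 9*r^2/2 + 11*r/2 - 35/16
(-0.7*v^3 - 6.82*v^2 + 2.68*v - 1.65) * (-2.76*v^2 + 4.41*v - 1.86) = 1.932*v^5 + 15.7362*v^4 - 36.171*v^3 + 29.058*v^2 - 12.2613*v + 3.069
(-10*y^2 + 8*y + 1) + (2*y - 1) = -10*y^2 + 10*y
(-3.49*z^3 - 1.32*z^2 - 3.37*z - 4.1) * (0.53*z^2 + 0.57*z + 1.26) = -1.8497*z^5 - 2.6889*z^4 - 6.9359*z^3 - 5.7571*z^2 - 6.5832*z - 5.166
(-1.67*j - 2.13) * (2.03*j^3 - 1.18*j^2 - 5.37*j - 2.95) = -3.3901*j^4 - 2.3533*j^3 + 11.4813*j^2 + 16.3646*j + 6.2835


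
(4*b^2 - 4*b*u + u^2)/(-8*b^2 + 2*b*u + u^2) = (-2*b + u)/(4*b + u)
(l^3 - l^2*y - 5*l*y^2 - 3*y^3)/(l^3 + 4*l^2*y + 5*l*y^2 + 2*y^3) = (l - 3*y)/(l + 2*y)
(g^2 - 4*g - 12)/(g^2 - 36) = (g + 2)/(g + 6)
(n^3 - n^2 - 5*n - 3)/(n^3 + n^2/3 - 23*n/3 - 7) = 3*(n + 1)/(3*n + 7)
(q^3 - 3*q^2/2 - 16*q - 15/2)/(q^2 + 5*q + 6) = (2*q^2 - 9*q - 5)/(2*(q + 2))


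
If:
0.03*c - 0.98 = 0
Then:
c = 32.67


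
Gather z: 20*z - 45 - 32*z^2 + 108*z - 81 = -32*z^2 + 128*z - 126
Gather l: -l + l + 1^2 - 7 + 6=0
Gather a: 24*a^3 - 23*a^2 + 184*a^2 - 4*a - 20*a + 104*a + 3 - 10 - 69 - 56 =24*a^3 + 161*a^2 + 80*a - 132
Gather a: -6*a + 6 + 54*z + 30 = -6*a + 54*z + 36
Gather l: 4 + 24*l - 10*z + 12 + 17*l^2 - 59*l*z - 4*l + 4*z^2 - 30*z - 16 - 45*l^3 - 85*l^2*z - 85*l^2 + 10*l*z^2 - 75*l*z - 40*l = -45*l^3 + l^2*(-85*z - 68) + l*(10*z^2 - 134*z - 20) + 4*z^2 - 40*z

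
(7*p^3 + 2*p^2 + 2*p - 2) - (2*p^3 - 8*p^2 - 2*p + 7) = 5*p^3 + 10*p^2 + 4*p - 9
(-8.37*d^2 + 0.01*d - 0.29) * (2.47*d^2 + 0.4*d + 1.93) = -20.6739*d^4 - 3.3233*d^3 - 16.8664*d^2 - 0.0967*d - 0.5597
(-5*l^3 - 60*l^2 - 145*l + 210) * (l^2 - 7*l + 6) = -5*l^5 - 25*l^4 + 245*l^3 + 865*l^2 - 2340*l + 1260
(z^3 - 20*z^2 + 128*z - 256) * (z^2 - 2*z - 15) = z^5 - 22*z^4 + 153*z^3 - 212*z^2 - 1408*z + 3840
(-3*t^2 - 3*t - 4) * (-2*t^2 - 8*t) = 6*t^4 + 30*t^3 + 32*t^2 + 32*t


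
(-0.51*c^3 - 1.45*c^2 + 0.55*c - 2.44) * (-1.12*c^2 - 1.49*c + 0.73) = 0.5712*c^5 + 2.3839*c^4 + 1.1722*c^3 + 0.8548*c^2 + 4.0371*c - 1.7812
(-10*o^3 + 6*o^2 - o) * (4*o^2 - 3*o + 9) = -40*o^5 + 54*o^4 - 112*o^3 + 57*o^2 - 9*o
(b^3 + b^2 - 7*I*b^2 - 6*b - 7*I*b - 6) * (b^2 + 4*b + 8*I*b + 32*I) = b^5 + 5*b^4 + I*b^4 + 54*b^3 + 5*I*b^3 + 250*b^2 - 44*I*b^2 + 200*b - 240*I*b - 192*I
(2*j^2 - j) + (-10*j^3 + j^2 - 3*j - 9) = -10*j^3 + 3*j^2 - 4*j - 9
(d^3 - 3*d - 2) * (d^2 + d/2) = d^5 + d^4/2 - 3*d^3 - 7*d^2/2 - d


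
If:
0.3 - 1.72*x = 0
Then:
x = 0.17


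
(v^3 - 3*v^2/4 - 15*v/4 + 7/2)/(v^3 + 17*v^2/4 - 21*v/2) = (v^2 + v - 2)/(v*(v + 6))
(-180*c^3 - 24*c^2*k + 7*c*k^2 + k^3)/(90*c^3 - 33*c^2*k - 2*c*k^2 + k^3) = (-6*c - k)/(3*c - k)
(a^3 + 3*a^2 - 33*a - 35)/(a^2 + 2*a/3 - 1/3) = 3*(a^2 + 2*a - 35)/(3*a - 1)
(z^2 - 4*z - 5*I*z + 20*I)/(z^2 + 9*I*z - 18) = (z^2 - 4*z - 5*I*z + 20*I)/(z^2 + 9*I*z - 18)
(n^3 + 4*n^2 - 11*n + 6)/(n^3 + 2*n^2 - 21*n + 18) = (n - 1)/(n - 3)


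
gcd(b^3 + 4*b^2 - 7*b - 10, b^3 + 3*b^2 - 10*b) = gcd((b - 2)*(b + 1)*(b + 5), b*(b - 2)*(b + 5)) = b^2 + 3*b - 10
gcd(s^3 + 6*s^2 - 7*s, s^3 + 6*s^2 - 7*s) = s^3 + 6*s^2 - 7*s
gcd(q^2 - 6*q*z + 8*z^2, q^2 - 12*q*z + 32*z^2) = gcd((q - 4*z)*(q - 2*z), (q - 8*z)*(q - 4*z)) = -q + 4*z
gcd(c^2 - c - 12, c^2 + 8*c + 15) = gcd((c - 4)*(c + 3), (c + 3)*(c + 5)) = c + 3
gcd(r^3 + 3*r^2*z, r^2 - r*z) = r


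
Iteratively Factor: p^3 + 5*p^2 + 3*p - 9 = (p + 3)*(p^2 + 2*p - 3) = (p + 3)^2*(p - 1)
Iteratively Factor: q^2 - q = (q - 1)*(q)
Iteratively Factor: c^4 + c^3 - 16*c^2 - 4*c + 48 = (c + 4)*(c^3 - 3*c^2 - 4*c + 12) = (c - 2)*(c + 4)*(c^2 - c - 6) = (c - 3)*(c - 2)*(c + 4)*(c + 2)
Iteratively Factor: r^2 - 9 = (r - 3)*(r + 3)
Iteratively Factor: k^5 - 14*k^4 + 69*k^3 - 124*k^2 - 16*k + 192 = (k - 4)*(k^4 - 10*k^3 + 29*k^2 - 8*k - 48) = (k - 4)^2*(k^3 - 6*k^2 + 5*k + 12) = (k - 4)^3*(k^2 - 2*k - 3) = (k - 4)^3*(k - 3)*(k + 1)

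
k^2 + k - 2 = (k - 1)*(k + 2)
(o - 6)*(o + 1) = o^2 - 5*o - 6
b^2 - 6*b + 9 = (b - 3)^2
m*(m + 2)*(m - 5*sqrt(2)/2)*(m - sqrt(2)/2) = m^4 - 3*sqrt(2)*m^3 + 2*m^3 - 6*sqrt(2)*m^2 + 5*m^2/2 + 5*m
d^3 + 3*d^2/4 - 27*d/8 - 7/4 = (d - 7/4)*(d + 1/2)*(d + 2)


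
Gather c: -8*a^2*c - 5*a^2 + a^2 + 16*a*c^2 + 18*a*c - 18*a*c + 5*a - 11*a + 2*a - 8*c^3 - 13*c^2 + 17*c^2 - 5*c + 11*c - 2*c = -4*a^2 - 4*a - 8*c^3 + c^2*(16*a + 4) + c*(4 - 8*a^2)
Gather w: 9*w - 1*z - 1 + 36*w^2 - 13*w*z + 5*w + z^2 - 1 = 36*w^2 + w*(14 - 13*z) + z^2 - z - 2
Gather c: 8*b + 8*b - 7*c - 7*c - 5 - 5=16*b - 14*c - 10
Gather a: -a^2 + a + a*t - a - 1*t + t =-a^2 + a*t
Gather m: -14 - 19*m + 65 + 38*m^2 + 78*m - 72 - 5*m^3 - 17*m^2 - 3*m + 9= -5*m^3 + 21*m^2 + 56*m - 12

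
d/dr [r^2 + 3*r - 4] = 2*r + 3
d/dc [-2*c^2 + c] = 1 - 4*c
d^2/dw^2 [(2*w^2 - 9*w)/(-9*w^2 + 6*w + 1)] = 2*(621*w^3 - 54*w^2 + 243*w - 56)/(729*w^6 - 1458*w^5 + 729*w^4 + 108*w^3 - 81*w^2 - 18*w - 1)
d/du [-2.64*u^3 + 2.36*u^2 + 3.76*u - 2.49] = -7.92*u^2 + 4.72*u + 3.76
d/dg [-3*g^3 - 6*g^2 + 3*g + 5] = -9*g^2 - 12*g + 3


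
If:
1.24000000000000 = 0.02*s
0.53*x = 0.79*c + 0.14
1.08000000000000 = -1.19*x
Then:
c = -0.79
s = 62.00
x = -0.91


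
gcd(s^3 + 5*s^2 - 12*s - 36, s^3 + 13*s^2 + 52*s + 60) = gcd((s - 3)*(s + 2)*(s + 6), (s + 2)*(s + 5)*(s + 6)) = s^2 + 8*s + 12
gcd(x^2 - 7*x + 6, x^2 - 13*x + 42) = x - 6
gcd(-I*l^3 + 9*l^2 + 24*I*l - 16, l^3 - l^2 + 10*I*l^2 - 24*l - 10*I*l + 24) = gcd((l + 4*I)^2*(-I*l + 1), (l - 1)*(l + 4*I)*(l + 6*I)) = l + 4*I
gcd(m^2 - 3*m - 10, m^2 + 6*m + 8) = m + 2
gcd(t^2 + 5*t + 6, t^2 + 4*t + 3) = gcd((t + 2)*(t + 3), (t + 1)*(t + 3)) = t + 3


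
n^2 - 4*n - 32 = (n - 8)*(n + 4)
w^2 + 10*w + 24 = (w + 4)*(w + 6)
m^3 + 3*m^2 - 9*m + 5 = (m - 1)^2*(m + 5)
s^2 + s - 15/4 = (s - 3/2)*(s + 5/2)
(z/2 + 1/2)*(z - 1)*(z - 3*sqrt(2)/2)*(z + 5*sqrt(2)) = z^4/2 + 7*sqrt(2)*z^3/4 - 8*z^2 - 7*sqrt(2)*z/4 + 15/2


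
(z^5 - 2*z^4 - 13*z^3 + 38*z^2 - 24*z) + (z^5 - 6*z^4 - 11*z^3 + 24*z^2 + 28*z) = 2*z^5 - 8*z^4 - 24*z^3 + 62*z^2 + 4*z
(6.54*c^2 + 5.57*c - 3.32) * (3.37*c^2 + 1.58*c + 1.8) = 22.0398*c^4 + 29.1041*c^3 + 9.3842*c^2 + 4.7804*c - 5.976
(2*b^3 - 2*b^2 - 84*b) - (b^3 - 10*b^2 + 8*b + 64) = b^3 + 8*b^2 - 92*b - 64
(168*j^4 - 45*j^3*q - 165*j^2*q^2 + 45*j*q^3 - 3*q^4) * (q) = 168*j^4*q - 45*j^3*q^2 - 165*j^2*q^3 + 45*j*q^4 - 3*q^5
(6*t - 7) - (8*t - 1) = -2*t - 6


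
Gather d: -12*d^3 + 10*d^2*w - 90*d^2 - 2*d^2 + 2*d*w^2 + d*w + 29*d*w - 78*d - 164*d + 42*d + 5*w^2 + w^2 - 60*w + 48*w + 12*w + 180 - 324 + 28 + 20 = -12*d^3 + d^2*(10*w - 92) + d*(2*w^2 + 30*w - 200) + 6*w^2 - 96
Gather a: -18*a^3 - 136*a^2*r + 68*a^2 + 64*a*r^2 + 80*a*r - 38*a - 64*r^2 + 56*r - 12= -18*a^3 + a^2*(68 - 136*r) + a*(64*r^2 + 80*r - 38) - 64*r^2 + 56*r - 12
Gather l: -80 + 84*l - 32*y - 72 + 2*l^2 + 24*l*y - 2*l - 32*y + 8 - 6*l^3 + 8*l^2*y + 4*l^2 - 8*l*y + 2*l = -6*l^3 + l^2*(8*y + 6) + l*(16*y + 84) - 64*y - 144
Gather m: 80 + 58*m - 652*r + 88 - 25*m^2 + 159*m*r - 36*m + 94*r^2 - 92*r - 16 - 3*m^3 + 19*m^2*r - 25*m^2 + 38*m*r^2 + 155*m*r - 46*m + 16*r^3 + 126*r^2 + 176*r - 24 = -3*m^3 + m^2*(19*r - 50) + m*(38*r^2 + 314*r - 24) + 16*r^3 + 220*r^2 - 568*r + 128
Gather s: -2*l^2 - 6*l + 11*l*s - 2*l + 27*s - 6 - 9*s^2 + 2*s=-2*l^2 - 8*l - 9*s^2 + s*(11*l + 29) - 6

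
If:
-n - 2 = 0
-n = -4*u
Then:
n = -2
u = -1/2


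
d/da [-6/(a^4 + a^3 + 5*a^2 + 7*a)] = 6*(4*a^3 + 3*a^2 + 10*a + 7)/(a^2*(a^3 + a^2 + 5*a + 7)^2)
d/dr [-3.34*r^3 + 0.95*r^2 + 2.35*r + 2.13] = -10.02*r^2 + 1.9*r + 2.35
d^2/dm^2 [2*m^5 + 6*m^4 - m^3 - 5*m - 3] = 2*m*(20*m^2 + 36*m - 3)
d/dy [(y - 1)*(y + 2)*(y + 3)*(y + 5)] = 4*y^3 + 27*y^2 + 42*y - 1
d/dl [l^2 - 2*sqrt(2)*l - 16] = 2*l - 2*sqrt(2)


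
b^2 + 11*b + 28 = (b + 4)*(b + 7)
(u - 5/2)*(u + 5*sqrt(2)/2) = u^2 - 5*u/2 + 5*sqrt(2)*u/2 - 25*sqrt(2)/4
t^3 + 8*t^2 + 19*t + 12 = (t + 1)*(t + 3)*(t + 4)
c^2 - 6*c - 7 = (c - 7)*(c + 1)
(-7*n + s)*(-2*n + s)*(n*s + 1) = 14*n^3*s - 9*n^2*s^2 + 14*n^2 + n*s^3 - 9*n*s + s^2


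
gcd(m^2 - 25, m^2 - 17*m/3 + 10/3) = m - 5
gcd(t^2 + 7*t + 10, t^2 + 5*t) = t + 5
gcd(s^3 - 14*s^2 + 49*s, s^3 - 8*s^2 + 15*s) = s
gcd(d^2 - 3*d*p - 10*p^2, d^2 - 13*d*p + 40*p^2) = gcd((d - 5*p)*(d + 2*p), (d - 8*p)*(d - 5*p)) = -d + 5*p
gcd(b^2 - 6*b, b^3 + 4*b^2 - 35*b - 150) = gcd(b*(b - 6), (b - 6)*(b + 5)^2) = b - 6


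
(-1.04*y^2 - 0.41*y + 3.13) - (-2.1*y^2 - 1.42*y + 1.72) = 1.06*y^2 + 1.01*y + 1.41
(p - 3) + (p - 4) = 2*p - 7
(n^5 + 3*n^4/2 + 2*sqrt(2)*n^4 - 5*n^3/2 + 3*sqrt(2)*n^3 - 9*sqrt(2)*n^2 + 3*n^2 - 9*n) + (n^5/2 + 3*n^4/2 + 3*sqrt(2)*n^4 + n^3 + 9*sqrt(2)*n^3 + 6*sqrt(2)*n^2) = 3*n^5/2 + 3*n^4 + 5*sqrt(2)*n^4 - 3*n^3/2 + 12*sqrt(2)*n^3 - 3*sqrt(2)*n^2 + 3*n^2 - 9*n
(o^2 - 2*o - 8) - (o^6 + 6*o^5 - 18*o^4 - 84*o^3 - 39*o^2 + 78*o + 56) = -o^6 - 6*o^5 + 18*o^4 + 84*o^3 + 40*o^2 - 80*o - 64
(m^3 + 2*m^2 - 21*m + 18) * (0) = 0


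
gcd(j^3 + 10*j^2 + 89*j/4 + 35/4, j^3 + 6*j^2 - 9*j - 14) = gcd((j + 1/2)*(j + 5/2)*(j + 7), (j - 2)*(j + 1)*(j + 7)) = j + 7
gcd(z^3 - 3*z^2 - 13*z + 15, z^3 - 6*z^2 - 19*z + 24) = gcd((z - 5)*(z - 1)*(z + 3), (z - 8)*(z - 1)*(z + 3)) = z^2 + 2*z - 3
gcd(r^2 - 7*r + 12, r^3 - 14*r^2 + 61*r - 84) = r^2 - 7*r + 12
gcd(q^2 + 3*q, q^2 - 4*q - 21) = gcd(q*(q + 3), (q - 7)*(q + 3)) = q + 3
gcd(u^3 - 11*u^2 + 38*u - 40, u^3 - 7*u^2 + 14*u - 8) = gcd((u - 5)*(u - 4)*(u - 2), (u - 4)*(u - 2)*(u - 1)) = u^2 - 6*u + 8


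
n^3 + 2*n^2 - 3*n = n*(n - 1)*(n + 3)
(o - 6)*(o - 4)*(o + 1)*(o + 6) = o^4 - 3*o^3 - 40*o^2 + 108*o + 144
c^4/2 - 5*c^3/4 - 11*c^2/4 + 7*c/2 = c*(c/2 + 1)*(c - 7/2)*(c - 1)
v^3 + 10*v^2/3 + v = v*(v + 1/3)*(v + 3)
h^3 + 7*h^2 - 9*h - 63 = (h - 3)*(h + 3)*(h + 7)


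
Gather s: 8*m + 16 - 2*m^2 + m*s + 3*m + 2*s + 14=-2*m^2 + 11*m + s*(m + 2) + 30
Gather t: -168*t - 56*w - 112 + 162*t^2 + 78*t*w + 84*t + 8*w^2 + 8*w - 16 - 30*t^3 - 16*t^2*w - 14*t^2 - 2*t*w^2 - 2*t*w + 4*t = -30*t^3 + t^2*(148 - 16*w) + t*(-2*w^2 + 76*w - 80) + 8*w^2 - 48*w - 128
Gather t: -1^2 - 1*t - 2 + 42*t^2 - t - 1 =42*t^2 - 2*t - 4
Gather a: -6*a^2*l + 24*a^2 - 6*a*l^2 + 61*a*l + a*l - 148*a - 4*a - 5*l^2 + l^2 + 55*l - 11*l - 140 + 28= a^2*(24 - 6*l) + a*(-6*l^2 + 62*l - 152) - 4*l^2 + 44*l - 112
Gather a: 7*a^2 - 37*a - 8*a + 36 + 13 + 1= 7*a^2 - 45*a + 50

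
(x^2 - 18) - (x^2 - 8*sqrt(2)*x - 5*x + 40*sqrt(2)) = 5*x + 8*sqrt(2)*x - 40*sqrt(2) - 18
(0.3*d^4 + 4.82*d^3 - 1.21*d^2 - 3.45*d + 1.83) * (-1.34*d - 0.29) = -0.402*d^5 - 6.5458*d^4 + 0.2236*d^3 + 4.9739*d^2 - 1.4517*d - 0.5307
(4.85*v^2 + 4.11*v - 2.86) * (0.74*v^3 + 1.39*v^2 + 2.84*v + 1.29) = 3.589*v^5 + 9.7829*v^4 + 17.3705*v^3 + 13.9535*v^2 - 2.8205*v - 3.6894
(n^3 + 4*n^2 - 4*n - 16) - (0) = n^3 + 4*n^2 - 4*n - 16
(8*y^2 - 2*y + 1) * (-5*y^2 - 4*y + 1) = -40*y^4 - 22*y^3 + 11*y^2 - 6*y + 1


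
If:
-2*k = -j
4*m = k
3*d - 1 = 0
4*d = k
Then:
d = 1/3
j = 8/3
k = 4/3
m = 1/3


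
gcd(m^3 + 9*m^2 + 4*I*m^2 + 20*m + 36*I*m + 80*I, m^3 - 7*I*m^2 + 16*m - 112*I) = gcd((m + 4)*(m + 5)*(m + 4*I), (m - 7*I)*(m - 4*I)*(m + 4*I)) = m + 4*I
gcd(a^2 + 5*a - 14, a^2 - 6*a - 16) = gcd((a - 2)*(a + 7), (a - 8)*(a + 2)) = 1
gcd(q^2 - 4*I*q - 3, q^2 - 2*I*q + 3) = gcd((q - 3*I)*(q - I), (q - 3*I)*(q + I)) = q - 3*I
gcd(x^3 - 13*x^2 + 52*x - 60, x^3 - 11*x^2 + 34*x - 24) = x - 6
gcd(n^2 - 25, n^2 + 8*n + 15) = n + 5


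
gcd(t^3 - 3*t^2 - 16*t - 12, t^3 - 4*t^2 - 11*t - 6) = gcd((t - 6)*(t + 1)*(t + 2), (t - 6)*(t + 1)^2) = t^2 - 5*t - 6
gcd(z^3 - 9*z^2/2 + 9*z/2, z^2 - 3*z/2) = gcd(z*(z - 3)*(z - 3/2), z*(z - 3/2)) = z^2 - 3*z/2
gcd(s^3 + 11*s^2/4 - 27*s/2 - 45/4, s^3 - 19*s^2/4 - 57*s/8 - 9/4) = s + 3/4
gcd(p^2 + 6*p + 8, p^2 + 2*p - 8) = p + 4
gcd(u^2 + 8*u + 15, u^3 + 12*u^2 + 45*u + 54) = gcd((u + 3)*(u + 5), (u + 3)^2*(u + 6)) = u + 3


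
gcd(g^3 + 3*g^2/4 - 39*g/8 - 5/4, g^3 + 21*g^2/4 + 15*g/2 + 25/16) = g^2 + 11*g/4 + 5/8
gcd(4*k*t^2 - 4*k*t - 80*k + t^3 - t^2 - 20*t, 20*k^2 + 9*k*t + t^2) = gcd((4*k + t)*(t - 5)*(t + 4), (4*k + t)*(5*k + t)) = 4*k + t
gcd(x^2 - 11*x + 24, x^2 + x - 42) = 1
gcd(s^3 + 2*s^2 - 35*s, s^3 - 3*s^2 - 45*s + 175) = s^2 + 2*s - 35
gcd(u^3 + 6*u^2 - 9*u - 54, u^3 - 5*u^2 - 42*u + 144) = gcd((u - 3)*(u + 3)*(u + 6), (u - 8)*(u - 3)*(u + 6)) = u^2 + 3*u - 18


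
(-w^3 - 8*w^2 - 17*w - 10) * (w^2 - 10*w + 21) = -w^5 + 2*w^4 + 42*w^3 - 8*w^2 - 257*w - 210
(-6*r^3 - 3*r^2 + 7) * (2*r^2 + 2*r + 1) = -12*r^5 - 18*r^4 - 12*r^3 + 11*r^2 + 14*r + 7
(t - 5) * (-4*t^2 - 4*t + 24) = -4*t^3 + 16*t^2 + 44*t - 120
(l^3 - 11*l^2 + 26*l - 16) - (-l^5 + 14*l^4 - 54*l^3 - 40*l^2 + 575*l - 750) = l^5 - 14*l^4 + 55*l^3 + 29*l^2 - 549*l + 734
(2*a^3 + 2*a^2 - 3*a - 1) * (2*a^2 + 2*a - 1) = 4*a^5 + 8*a^4 - 4*a^3 - 10*a^2 + a + 1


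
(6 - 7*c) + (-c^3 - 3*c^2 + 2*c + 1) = -c^3 - 3*c^2 - 5*c + 7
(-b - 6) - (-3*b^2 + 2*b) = 3*b^2 - 3*b - 6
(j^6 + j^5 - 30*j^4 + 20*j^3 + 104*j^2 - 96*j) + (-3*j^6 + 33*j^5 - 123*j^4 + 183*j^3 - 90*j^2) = -2*j^6 + 34*j^5 - 153*j^4 + 203*j^3 + 14*j^2 - 96*j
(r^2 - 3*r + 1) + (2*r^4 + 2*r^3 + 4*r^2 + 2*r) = 2*r^4 + 2*r^3 + 5*r^2 - r + 1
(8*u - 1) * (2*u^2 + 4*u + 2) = 16*u^3 + 30*u^2 + 12*u - 2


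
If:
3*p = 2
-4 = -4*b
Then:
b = 1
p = 2/3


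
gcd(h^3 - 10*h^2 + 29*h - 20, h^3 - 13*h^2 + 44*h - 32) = h^2 - 5*h + 4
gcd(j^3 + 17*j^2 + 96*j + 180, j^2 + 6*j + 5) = j + 5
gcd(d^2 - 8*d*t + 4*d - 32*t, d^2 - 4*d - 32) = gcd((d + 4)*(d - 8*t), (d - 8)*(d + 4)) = d + 4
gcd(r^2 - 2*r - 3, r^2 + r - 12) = r - 3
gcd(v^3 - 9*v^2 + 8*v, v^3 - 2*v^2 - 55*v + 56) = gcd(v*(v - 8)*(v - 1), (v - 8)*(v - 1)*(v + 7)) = v^2 - 9*v + 8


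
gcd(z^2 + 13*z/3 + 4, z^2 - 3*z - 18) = z + 3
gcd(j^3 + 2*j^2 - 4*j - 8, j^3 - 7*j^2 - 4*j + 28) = j^2 - 4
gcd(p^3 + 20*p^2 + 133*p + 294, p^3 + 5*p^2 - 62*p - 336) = p^2 + 13*p + 42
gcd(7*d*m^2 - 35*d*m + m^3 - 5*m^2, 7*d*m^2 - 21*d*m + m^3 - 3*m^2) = 7*d*m + m^2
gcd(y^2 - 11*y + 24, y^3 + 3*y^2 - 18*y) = y - 3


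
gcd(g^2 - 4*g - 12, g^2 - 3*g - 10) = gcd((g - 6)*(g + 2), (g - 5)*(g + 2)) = g + 2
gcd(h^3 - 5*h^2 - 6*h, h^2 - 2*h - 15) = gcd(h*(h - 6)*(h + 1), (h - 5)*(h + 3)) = 1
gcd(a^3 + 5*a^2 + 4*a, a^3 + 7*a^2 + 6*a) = a^2 + a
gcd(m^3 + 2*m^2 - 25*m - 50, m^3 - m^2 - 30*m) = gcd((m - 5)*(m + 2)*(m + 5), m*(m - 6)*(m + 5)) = m + 5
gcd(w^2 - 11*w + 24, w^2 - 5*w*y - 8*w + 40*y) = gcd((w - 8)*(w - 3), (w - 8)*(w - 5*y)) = w - 8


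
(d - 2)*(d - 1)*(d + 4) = d^3 + d^2 - 10*d + 8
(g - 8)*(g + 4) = g^2 - 4*g - 32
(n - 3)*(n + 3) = n^2 - 9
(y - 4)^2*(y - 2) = y^3 - 10*y^2 + 32*y - 32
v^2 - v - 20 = (v - 5)*(v + 4)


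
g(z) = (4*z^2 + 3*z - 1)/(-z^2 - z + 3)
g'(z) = (2*z + 1)*(4*z^2 + 3*z - 1)/(-z^2 - z + 3)^2 + (8*z + 3)/(-z^2 - z + 3) = (-z^2 + 22*z + 8)/(z^4 + 2*z^3 - 5*z^2 - 6*z + 9)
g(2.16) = -6.31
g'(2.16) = 3.47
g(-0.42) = -0.48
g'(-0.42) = -0.13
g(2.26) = -6.00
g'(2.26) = 2.76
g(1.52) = -15.42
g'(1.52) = 56.75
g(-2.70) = -12.62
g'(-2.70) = -23.22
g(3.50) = -4.59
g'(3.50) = 0.45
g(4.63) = -4.28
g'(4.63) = 0.17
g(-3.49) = -6.55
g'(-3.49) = -2.50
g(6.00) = -4.13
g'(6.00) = 0.07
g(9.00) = -4.02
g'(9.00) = 0.02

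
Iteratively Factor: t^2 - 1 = (t - 1)*(t + 1)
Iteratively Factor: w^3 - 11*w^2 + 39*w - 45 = (w - 3)*(w^2 - 8*w + 15) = (w - 3)^2*(w - 5)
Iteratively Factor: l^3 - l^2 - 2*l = (l)*(l^2 - l - 2) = l*(l + 1)*(l - 2)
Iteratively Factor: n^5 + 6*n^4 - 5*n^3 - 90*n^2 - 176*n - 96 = (n - 4)*(n^4 + 10*n^3 + 35*n^2 + 50*n + 24) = (n - 4)*(n + 4)*(n^3 + 6*n^2 + 11*n + 6) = (n - 4)*(n + 3)*(n + 4)*(n^2 + 3*n + 2) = (n - 4)*(n + 2)*(n + 3)*(n + 4)*(n + 1)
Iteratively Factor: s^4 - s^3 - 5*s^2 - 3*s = (s + 1)*(s^3 - 2*s^2 - 3*s) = (s - 3)*(s + 1)*(s^2 + s) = (s - 3)*(s + 1)^2*(s)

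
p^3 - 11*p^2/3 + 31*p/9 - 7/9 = (p - 7/3)*(p - 1)*(p - 1/3)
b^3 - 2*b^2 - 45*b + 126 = (b - 6)*(b - 3)*(b + 7)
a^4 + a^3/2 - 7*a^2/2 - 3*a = a*(a - 2)*(a + 1)*(a + 3/2)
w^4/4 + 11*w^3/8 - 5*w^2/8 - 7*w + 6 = (w/4 + 1)*(w - 3/2)*(w - 1)*(w + 4)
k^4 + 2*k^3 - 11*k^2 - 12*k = k*(k - 3)*(k + 1)*(k + 4)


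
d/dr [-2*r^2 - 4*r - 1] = -4*r - 4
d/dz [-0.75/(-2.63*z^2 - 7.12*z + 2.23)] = (-3.945*z - 5.34)/(2.63*z^2 + 7.12*z - 2.23)^2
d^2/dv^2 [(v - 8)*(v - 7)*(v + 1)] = 6*v - 28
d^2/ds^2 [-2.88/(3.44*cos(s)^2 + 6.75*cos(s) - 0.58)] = (136.323072*(1 - cos(s)^2)^2 + 200.6208*cos(s)^3 + 222.36624*cos(s)^2 - 389.9664*cos(s) - 410.255424)/(3.44*cos(s)^2 + 6.75*cos(s) - 0.58)^3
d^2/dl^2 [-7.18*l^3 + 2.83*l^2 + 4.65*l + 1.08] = 5.66 - 43.08*l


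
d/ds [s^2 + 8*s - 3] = 2*s + 8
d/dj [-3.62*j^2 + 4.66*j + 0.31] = 4.66 - 7.24*j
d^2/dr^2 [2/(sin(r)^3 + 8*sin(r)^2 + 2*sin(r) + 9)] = 2*(-9*sin(r)^6 - 88*sin(r)^5 - 248*sin(r)^4 + 161*sin(r)^3 + 680*sin(r)^2 + 60*sin(r) - 136)/(sin(r)^3 + 8*sin(r)^2 + 2*sin(r) + 9)^3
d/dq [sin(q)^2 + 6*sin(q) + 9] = 2*(sin(q) + 3)*cos(q)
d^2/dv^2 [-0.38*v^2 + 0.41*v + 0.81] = -0.760000000000000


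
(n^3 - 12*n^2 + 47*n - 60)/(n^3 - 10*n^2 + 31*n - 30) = (n - 4)/(n - 2)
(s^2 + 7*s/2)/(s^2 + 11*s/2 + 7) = s/(s + 2)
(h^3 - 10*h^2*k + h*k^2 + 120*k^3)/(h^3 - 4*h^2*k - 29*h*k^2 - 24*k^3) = (h - 5*k)/(h + k)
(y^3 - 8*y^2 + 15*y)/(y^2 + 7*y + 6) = y*(y^2 - 8*y + 15)/(y^2 + 7*y + 6)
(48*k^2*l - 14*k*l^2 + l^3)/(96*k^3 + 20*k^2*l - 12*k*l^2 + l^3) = l/(2*k + l)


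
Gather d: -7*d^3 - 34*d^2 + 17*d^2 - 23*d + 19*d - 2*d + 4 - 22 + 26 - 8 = -7*d^3 - 17*d^2 - 6*d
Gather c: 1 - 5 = -4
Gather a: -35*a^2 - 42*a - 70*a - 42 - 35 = -35*a^2 - 112*a - 77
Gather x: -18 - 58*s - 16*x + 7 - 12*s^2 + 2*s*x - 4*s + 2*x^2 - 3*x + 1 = -12*s^2 - 62*s + 2*x^2 + x*(2*s - 19) - 10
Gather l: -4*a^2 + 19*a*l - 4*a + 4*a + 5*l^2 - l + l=-4*a^2 + 19*a*l + 5*l^2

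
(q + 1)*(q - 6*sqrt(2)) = q^2 - 6*sqrt(2)*q + q - 6*sqrt(2)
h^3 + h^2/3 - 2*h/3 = h*(h - 2/3)*(h + 1)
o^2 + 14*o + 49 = (o + 7)^2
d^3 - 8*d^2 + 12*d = d*(d - 6)*(d - 2)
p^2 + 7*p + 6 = (p + 1)*(p + 6)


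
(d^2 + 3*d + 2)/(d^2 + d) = (d + 2)/d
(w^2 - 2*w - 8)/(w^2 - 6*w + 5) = (w^2 - 2*w - 8)/(w^2 - 6*w + 5)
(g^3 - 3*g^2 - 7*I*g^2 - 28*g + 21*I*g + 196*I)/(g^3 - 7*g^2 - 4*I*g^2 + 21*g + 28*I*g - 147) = (g + 4)/(g + 3*I)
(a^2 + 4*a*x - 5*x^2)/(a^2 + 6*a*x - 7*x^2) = (a + 5*x)/(a + 7*x)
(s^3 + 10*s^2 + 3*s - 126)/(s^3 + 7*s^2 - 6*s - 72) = (s + 7)/(s + 4)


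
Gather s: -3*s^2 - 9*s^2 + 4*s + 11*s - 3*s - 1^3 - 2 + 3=-12*s^2 + 12*s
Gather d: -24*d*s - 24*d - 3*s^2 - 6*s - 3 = d*(-24*s - 24) - 3*s^2 - 6*s - 3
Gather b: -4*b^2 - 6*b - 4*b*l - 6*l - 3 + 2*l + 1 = -4*b^2 + b*(-4*l - 6) - 4*l - 2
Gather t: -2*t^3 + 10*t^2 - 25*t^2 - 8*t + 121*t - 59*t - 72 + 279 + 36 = -2*t^3 - 15*t^2 + 54*t + 243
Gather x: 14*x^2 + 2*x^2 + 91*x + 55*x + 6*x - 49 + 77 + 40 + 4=16*x^2 + 152*x + 72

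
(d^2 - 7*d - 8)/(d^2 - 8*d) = (d + 1)/d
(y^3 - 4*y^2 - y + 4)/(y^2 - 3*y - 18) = (-y^3 + 4*y^2 + y - 4)/(-y^2 + 3*y + 18)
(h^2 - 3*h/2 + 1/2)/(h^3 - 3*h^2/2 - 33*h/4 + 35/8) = 4*(h - 1)/(4*h^2 - 4*h - 35)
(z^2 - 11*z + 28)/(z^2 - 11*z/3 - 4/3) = 3*(z - 7)/(3*z + 1)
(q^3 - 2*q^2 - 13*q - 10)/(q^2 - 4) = (q^2 - 4*q - 5)/(q - 2)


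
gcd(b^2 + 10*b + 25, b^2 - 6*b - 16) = 1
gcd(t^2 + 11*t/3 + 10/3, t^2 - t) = 1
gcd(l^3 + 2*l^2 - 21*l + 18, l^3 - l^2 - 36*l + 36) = l^2 + 5*l - 6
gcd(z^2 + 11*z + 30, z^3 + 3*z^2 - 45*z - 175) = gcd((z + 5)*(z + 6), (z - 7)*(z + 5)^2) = z + 5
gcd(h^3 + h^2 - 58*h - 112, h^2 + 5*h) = 1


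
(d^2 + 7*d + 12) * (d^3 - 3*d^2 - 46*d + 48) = d^5 + 4*d^4 - 55*d^3 - 310*d^2 - 216*d + 576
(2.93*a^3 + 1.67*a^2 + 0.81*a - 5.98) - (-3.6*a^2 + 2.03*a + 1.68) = 2.93*a^3 + 5.27*a^2 - 1.22*a - 7.66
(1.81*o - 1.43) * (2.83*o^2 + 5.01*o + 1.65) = 5.1223*o^3 + 5.0212*o^2 - 4.1778*o - 2.3595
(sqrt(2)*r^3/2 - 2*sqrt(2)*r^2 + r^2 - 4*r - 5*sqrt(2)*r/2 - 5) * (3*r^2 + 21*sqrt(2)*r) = 3*sqrt(2)*r^5/2 - 6*sqrt(2)*r^4 + 24*r^4 - 96*r^3 + 27*sqrt(2)*r^3/2 - 120*r^2 - 84*sqrt(2)*r^2 - 105*sqrt(2)*r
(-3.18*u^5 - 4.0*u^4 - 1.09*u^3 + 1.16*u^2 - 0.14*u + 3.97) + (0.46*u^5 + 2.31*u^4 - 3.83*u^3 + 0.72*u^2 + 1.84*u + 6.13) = -2.72*u^5 - 1.69*u^4 - 4.92*u^3 + 1.88*u^2 + 1.7*u + 10.1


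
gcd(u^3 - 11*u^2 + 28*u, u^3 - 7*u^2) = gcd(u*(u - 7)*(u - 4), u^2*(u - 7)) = u^2 - 7*u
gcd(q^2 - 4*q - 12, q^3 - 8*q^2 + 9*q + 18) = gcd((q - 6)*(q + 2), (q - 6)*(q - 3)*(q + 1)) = q - 6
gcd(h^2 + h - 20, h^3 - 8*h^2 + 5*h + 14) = 1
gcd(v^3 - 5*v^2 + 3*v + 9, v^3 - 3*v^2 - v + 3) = v^2 - 2*v - 3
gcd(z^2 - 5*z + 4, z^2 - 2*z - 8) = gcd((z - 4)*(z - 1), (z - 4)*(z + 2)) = z - 4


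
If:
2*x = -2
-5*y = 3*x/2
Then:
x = -1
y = 3/10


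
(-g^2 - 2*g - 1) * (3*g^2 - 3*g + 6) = -3*g^4 - 3*g^3 - 3*g^2 - 9*g - 6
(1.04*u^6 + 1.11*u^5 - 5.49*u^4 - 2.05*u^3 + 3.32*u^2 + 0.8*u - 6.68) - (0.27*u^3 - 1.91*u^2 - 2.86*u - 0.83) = 1.04*u^6 + 1.11*u^5 - 5.49*u^4 - 2.32*u^3 + 5.23*u^2 + 3.66*u - 5.85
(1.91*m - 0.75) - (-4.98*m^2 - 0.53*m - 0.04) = 4.98*m^2 + 2.44*m - 0.71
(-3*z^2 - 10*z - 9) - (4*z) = -3*z^2 - 14*z - 9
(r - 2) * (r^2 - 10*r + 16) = r^3 - 12*r^2 + 36*r - 32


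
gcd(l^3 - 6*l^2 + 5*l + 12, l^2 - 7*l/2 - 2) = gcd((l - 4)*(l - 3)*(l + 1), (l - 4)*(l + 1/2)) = l - 4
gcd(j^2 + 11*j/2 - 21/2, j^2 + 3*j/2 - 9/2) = j - 3/2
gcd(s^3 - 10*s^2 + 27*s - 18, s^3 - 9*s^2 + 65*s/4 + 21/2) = s - 6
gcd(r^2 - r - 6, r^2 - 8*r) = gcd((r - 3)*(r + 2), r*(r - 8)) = 1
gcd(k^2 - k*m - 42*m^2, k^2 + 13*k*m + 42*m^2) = k + 6*m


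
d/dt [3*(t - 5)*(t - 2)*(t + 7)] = 9*t^2 - 117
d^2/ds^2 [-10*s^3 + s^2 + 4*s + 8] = 2 - 60*s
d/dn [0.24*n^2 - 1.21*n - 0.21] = 0.48*n - 1.21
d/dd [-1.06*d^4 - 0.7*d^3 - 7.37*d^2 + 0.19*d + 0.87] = -4.24*d^3 - 2.1*d^2 - 14.74*d + 0.19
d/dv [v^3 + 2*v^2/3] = v*(9*v + 4)/3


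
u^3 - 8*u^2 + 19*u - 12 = (u - 4)*(u - 3)*(u - 1)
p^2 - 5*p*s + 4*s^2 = (p - 4*s)*(p - s)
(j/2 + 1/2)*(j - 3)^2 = j^3/2 - 5*j^2/2 + 3*j/2 + 9/2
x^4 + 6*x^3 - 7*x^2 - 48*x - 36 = (x - 3)*(x + 1)*(x + 2)*(x + 6)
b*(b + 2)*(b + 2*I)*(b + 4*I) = b^4 + 2*b^3 + 6*I*b^3 - 8*b^2 + 12*I*b^2 - 16*b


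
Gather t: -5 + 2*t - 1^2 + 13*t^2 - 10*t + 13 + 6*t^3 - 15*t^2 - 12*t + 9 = 6*t^3 - 2*t^2 - 20*t + 16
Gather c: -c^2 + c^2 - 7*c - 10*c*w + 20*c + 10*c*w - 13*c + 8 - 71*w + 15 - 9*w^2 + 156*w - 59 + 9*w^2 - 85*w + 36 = 0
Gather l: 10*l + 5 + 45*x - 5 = 10*l + 45*x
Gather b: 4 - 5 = -1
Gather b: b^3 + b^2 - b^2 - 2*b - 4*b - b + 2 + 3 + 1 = b^3 - 7*b + 6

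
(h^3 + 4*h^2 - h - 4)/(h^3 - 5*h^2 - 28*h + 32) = (h + 1)/(h - 8)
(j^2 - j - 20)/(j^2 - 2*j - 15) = (j + 4)/(j + 3)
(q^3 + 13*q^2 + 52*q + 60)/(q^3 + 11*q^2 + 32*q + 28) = (q^2 + 11*q + 30)/(q^2 + 9*q + 14)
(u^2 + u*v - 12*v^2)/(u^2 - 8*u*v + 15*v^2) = (u + 4*v)/(u - 5*v)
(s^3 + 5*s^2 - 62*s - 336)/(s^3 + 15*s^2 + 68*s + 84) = (s - 8)/(s + 2)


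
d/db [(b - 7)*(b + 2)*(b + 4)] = 3*b^2 - 2*b - 34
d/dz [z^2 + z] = 2*z + 1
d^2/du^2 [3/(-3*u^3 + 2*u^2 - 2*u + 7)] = 6*((9*u - 2)*(3*u^3 - 2*u^2 + 2*u - 7) - (9*u^2 - 4*u + 2)^2)/(3*u^3 - 2*u^2 + 2*u - 7)^3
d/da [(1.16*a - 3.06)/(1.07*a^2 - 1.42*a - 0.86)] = (-1.2412*a^2 + 6.5484*a - 5.3428)/(1.1449*a^4 - 3.0388*a^3 + 0.176*a^2 + 2.4424*a + 0.7396)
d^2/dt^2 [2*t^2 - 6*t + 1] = 4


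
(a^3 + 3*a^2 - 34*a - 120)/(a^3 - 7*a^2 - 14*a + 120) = (a + 5)/(a - 5)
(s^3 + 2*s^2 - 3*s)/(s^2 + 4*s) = (s^2 + 2*s - 3)/(s + 4)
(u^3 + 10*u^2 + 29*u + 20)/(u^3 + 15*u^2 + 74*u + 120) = (u + 1)/(u + 6)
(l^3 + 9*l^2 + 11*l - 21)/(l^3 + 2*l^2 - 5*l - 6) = (l^2 + 6*l - 7)/(l^2 - l - 2)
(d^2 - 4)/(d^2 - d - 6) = (d - 2)/(d - 3)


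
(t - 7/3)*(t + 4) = t^2 + 5*t/3 - 28/3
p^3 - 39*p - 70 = (p - 7)*(p + 2)*(p + 5)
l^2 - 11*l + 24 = (l - 8)*(l - 3)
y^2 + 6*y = y*(y + 6)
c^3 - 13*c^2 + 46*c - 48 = (c - 8)*(c - 3)*(c - 2)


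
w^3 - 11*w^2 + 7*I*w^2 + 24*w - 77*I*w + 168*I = (w - 8)*(w - 3)*(w + 7*I)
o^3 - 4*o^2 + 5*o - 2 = (o - 2)*(o - 1)^2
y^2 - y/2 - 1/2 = (y - 1)*(y + 1/2)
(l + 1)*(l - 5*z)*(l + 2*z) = l^3 - 3*l^2*z + l^2 - 10*l*z^2 - 3*l*z - 10*z^2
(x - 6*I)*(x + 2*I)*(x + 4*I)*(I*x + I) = I*x^4 + I*x^3 + 28*I*x^2 - 48*x + 28*I*x - 48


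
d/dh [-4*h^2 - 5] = -8*h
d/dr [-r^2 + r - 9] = 1 - 2*r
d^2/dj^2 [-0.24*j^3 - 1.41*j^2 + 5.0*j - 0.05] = -1.44*j - 2.82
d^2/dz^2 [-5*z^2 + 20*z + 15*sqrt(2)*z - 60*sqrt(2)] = -10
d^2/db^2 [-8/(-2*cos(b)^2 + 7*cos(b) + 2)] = 8*(16*sin(b)^4 - 73*sin(b)^2 + 77*cos(b)/2 - 21*cos(3*b)/2 - 49)/(2*sin(b)^2 + 7*cos(b))^3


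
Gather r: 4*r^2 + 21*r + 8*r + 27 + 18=4*r^2 + 29*r + 45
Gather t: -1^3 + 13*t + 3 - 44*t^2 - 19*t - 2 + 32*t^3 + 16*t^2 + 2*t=32*t^3 - 28*t^2 - 4*t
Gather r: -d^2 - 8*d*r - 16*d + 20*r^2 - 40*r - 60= -d^2 - 16*d + 20*r^2 + r*(-8*d - 40) - 60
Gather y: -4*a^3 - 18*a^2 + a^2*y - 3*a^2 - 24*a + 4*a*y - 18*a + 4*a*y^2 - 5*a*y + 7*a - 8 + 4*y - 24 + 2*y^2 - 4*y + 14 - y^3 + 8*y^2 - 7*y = -4*a^3 - 21*a^2 - 35*a - y^3 + y^2*(4*a + 10) + y*(a^2 - a - 7) - 18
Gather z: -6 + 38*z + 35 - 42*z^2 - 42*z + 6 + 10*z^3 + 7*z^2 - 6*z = 10*z^3 - 35*z^2 - 10*z + 35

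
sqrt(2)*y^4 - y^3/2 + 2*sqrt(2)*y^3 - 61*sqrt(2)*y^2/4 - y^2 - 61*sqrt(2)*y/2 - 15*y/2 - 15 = (y + 2)*(y - 3*sqrt(2))*(y + 5*sqrt(2)/2)*(sqrt(2)*y + 1/2)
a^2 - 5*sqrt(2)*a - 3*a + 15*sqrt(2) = (a - 3)*(a - 5*sqrt(2))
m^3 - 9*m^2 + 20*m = m*(m - 5)*(m - 4)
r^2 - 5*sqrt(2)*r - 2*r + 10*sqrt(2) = (r - 2)*(r - 5*sqrt(2))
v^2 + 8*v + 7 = (v + 1)*(v + 7)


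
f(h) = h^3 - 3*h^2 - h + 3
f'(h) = 3*h^2 - 6*h - 1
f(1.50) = -1.88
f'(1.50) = -3.25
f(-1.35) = -3.58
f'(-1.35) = 12.57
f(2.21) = -3.07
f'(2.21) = 0.39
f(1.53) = -1.97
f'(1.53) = -3.16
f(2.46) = -2.73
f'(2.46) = 2.39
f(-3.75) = -88.17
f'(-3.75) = 63.69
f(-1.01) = -0.08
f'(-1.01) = 8.12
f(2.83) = -1.19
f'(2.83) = 6.05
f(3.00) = 0.00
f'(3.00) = 8.00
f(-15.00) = -4032.00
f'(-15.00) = 764.00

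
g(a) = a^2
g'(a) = 2*a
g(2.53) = 6.40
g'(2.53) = 5.06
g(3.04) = 9.24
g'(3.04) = 6.08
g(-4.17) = 17.39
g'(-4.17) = -8.34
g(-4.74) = 22.47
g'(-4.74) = -9.48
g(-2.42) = 5.86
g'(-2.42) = -4.84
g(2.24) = 5.02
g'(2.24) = 4.48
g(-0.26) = 0.07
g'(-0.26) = -0.52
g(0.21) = 0.04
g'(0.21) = 0.42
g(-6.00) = 36.00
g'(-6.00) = -12.00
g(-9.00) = 81.00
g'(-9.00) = -18.00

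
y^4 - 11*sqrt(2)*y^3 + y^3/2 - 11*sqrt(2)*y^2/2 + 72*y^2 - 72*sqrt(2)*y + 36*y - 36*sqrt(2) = (y + 1/2)*(y - 6*sqrt(2))*(y - 3*sqrt(2))*(y - 2*sqrt(2))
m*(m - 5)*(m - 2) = m^3 - 7*m^2 + 10*m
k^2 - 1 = (k - 1)*(k + 1)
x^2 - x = x*(x - 1)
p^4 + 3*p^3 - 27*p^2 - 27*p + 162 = (p - 3)^2*(p + 3)*(p + 6)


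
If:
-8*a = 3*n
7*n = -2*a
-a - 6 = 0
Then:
No Solution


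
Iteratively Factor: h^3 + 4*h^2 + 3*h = (h + 3)*(h^2 + h) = h*(h + 3)*(h + 1)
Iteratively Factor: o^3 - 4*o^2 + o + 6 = (o + 1)*(o^2 - 5*o + 6) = (o - 2)*(o + 1)*(o - 3)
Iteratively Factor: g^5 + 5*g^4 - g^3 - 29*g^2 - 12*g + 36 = (g + 2)*(g^4 + 3*g^3 - 7*g^2 - 15*g + 18) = (g + 2)*(g + 3)*(g^3 - 7*g + 6) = (g - 1)*(g + 2)*(g + 3)*(g^2 + g - 6) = (g - 1)*(g + 2)*(g + 3)^2*(g - 2)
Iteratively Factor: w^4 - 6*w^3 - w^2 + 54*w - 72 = (w - 2)*(w^3 - 4*w^2 - 9*w + 36) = (w - 4)*(w - 2)*(w^2 - 9) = (w - 4)*(w - 3)*(w - 2)*(w + 3)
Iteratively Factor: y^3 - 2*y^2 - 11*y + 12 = (y - 4)*(y^2 + 2*y - 3) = (y - 4)*(y + 3)*(y - 1)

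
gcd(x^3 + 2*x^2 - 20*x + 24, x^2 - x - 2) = x - 2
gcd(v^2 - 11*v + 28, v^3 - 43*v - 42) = v - 7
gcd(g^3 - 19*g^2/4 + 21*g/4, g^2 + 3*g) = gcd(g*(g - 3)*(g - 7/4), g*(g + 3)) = g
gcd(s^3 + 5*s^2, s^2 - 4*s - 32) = 1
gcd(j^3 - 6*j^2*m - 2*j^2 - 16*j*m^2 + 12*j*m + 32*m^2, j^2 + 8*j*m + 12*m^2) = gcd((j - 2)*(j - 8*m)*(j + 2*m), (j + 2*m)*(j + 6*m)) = j + 2*m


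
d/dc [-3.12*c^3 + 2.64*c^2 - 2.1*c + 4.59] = -9.36*c^2 + 5.28*c - 2.1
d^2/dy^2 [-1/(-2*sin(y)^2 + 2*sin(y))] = (-4 - 1/sin(y) + 4/sin(y)^2 - 2/sin(y)^3)/(2*(sin(y) - 1)^2)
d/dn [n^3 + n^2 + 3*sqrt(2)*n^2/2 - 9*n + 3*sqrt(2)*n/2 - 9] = 3*n^2 + 2*n + 3*sqrt(2)*n - 9 + 3*sqrt(2)/2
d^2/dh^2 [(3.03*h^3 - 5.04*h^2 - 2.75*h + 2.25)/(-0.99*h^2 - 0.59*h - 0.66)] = (3.5527136788005e-15*h^5 + 3.5527136788005e-15*h^4 + 1.35294*h^3 - 40.069458*h^2 - 26.585658*h + 3.622998)/(0.970299*h^6 + 1.734777*h^5 + 2.974455*h^4 + 2.518415*h^3 + 1.98297*h^2 + 0.771012*h + 0.287496)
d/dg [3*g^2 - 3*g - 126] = 6*g - 3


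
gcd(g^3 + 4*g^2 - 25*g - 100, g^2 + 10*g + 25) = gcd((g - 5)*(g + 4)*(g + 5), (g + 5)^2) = g + 5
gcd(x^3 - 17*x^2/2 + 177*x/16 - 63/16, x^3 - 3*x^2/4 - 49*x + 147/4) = x^2 - 31*x/4 + 21/4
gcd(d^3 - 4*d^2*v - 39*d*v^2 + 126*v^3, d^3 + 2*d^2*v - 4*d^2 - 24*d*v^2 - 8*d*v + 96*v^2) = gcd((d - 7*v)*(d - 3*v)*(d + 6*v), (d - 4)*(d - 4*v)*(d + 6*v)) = d + 6*v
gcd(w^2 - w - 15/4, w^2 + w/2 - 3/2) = w + 3/2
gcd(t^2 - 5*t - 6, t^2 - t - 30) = t - 6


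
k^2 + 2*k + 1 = (k + 1)^2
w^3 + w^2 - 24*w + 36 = (w - 3)*(w - 2)*(w + 6)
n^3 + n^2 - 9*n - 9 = (n - 3)*(n + 1)*(n + 3)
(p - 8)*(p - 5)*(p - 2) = p^3 - 15*p^2 + 66*p - 80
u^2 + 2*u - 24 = (u - 4)*(u + 6)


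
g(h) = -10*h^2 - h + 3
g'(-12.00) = 239.00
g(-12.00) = -1425.00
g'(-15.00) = 299.00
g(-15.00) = -2232.00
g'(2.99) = -60.80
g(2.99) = -89.39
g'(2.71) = -55.20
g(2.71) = -73.15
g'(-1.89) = 36.80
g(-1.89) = -30.83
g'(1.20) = -25.00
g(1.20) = -12.60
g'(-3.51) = 69.20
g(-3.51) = -116.69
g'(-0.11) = 1.20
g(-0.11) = 2.99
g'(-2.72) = 53.40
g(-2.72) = -68.26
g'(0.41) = -9.20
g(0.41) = 0.91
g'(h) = -20*h - 1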